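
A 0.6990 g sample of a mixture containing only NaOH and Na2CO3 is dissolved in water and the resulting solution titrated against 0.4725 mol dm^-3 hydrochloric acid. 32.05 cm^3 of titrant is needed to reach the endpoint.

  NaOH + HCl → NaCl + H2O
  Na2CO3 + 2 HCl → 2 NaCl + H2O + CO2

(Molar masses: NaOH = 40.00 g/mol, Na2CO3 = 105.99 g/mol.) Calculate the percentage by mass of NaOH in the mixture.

n(HCl) = 0.03205 × 0.4725 = 0.01514 mol
Let x = n(NaOH), y = n(Na2CO3).
Titrant: 1x + 2y = 0.01514;  mass: 40.00x + 105.99y = 0.6990
Solving, x = 7.967 × 10^-3 mol, y = 3.588 × 10^-3 mol
mass of NaOH = 7.967 × 10^-3 × 40.00 = 0.3187 g
% NaOH = 0.3187 / 0.6990 × 100 = 45.59 %

45.59 %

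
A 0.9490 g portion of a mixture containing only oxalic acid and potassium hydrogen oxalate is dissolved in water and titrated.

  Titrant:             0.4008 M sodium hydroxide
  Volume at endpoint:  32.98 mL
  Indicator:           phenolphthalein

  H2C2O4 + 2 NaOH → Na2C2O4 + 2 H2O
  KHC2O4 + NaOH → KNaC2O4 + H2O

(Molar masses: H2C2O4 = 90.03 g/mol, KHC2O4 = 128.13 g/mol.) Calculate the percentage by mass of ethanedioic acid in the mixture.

n(NaOH) = 0.03298 × 0.4008 = 0.01322 mol
Let x = n(H2C2O4), y = n(KHC2O4).
Titrant: 2x + 1y = 0.01322;  mass: 90.03x + 128.13y = 0.9490
Solving, x = 4.480 × 10^-3 mol, y = 4.259 × 10^-3 mol
mass of H2C2O4 = 4.480 × 10^-3 × 90.03 = 0.4033 g
% H2C2O4 = 0.4033 / 0.9490 × 100 = 42.50 %

42.50 %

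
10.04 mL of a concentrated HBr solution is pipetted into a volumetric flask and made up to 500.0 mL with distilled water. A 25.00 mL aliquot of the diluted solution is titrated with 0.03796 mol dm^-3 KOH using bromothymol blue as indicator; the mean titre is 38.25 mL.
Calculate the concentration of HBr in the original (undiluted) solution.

HBr + KOH → KBr + H2O
n(KOH) = 0.03825 × 0.03796 = 1.452 × 10^-3 mol
n(HBr) in the aliquot = 1.452 × 10^-3 mol (1:1 ratio)
[HBr]_dilute = 1.452 × 10^-3 / 0.02500 = 0.05808 mol/L
Dilution factor = 500.0 / 10.04 = 49.80
[HBr]_stock = 0.05808 × 49.80 = 2.892 mol/L

2.892 mol/L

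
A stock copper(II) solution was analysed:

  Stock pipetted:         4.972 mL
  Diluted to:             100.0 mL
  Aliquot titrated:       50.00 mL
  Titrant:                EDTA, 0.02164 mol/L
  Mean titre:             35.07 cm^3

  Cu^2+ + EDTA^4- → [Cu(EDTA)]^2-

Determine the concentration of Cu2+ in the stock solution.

0.3053 mol/L

n(EDTA) = 0.03507 × 0.02164 = 7.589 × 10^-4 mol
n(Cu2+) in the aliquot = 7.589 × 10^-4 mol (1:1 ratio)
[Cu2+]_dilute = 7.589 × 10^-4 / 0.05000 = 0.01518 mol/L
Dilution factor = 100.0 / 4.972 = 20.11
[Cu2+]_stock = 0.01518 × 20.11 = 0.3053 mol/L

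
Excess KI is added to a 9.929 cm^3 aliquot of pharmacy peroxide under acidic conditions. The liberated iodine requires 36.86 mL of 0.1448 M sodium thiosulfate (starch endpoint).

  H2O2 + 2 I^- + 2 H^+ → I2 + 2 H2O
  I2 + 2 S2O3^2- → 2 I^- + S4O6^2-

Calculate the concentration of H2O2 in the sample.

0.2688 M

n(S2O3^2-) = 0.03686 × 0.1448 = 5.337 × 10^-3 mol
n(I2) = n(S2O3^2-)/2 = 2.669 × 10^-3 mol
n(H2O2) in the aliquot = 2.669 × 10^-3 mol (1:1 ratio)
[H2O2] = 2.669 × 10^-3 / 0.009929 = 0.2688 mol/L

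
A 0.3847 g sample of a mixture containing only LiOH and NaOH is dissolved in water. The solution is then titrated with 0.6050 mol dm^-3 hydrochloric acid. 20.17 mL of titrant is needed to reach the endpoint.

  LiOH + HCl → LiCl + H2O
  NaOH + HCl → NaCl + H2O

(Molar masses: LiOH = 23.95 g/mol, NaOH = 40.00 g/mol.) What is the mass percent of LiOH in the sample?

n(HCl) = 0.02017 × 0.6050 = 0.01220 mol
Let x = n(LiOH), y = n(NaOH).
Titrant: 1x + 1y = 0.01220;  mass: 23.95x + 40.00y = 0.3847
Solving, x = 6.443 × 10^-3 mol, y = 5.760 × 10^-3 mol
mass of LiOH = 6.443 × 10^-3 × 23.95 = 0.1543 g
% LiOH = 0.1543 / 0.3847 × 100 = 40.11 %

40.11 %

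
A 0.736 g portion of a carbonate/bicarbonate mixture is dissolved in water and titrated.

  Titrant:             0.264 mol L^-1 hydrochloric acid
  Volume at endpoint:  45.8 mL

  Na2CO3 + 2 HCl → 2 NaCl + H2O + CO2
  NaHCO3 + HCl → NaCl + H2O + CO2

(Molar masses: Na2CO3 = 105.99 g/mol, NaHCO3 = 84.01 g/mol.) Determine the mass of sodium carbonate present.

n(HCl) = 0.0458 × 0.264 = 0.0121 mol
Let x = n(Na2CO3), y = n(NaHCO3).
Titrant: 2x + 1y = 0.0121;  mass: 105.99x + 84.01y = 0.736
Solving, x = 4.51 × 10^-3 mol, y = 3.07 × 10^-3 mol
mass of Na2CO3 = 4.51 × 10^-3 × 105.99 = 0.478 g

0.478 g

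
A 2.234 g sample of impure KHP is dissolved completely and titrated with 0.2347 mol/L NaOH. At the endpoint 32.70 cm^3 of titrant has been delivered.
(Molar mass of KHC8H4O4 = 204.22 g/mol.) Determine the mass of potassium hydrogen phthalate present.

1.567 g

KHC8H4O4 + NaOH → KNaC8H4O4 + H2O
n(NaOH) = 0.03270 L × 0.2347 mol/L = 7.675 × 10^-3 mol
n(KHC8H4O4) = 7.675 × 10^-3 mol (1:1 ratio)
mass of KHC8H4O4 = 7.675 × 10^-3 × 204.22 g/mol = 1.567 g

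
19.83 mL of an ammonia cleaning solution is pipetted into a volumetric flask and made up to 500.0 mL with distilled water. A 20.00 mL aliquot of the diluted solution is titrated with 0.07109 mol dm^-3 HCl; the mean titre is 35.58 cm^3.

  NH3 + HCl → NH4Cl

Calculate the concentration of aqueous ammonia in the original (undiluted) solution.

3.189 mol/L

n(HCl) = 0.03558 × 0.07109 = 2.529 × 10^-3 mol
n(NH3) in the aliquot = 2.529 × 10^-3 mol (1:1 ratio)
[NH3]_dilute = 2.529 × 10^-3 / 0.02000 = 0.1265 mol/L
Dilution factor = 500.0 / 19.83 = 25.21
[NH3]_stock = 0.1265 × 25.21 = 3.189 mol/L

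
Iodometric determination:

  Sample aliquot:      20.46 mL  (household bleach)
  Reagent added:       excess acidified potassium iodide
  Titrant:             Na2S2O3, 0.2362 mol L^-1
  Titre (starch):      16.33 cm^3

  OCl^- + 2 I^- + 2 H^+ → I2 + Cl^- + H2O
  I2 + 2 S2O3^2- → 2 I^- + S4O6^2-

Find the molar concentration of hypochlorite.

n(S2O3^2-) = 0.01633 × 0.2362 = 3.857 × 10^-3 mol
n(I2) = n(S2O3^2-)/2 = 1.929 × 10^-3 mol
n(OCl^-) in the aliquot = 1.929 × 10^-3 mol (1:1 ratio)
[OCl^-] = 1.929 × 10^-3 / 0.02046 = 0.09426 mol/L

0.09426 mol/L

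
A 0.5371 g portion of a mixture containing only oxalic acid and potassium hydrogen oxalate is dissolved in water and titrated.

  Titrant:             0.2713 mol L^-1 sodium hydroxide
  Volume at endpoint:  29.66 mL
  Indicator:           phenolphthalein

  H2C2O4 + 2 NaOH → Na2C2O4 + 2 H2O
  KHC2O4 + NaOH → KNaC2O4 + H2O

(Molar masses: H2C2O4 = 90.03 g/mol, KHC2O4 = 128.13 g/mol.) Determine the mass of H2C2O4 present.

n(NaOH) = 0.02966 × 0.2713 = 8.047 × 10^-3 mol
Let x = n(H2C2O4), y = n(KHC2O4).
Titrant: 2x + 1y = 8.047 × 10^-3;  mass: 90.03x + 128.13y = 0.5371
Solving, x = 2.971 × 10^-3 mol, y = 2.104 × 10^-3 mol
mass of H2C2O4 = 2.971 × 10^-3 × 90.03 = 0.2675 g

0.2675 g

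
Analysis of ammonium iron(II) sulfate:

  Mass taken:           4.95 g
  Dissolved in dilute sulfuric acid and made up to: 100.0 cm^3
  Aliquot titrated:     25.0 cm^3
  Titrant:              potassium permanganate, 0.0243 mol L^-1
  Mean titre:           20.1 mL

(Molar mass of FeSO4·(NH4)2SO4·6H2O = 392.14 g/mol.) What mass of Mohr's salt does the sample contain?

MnO4^- + 5 Fe^2+ + 8 H^+ → Mn^2+ + 5 Fe^3+ + 4 H2O
n(KMnO4) per titration = 0.0201 × 0.0243 = 4.88 × 10^-4 mol
From the 5:1 ratio, n(FeSO4·(NH4)2SO4·6H2O) in each aliquot = 5/1 × 4.88 × 10^-4 = 2.44 × 10^-3 mol
n(FeSO4·(NH4)2SO4·6H2O) in the whole flask = 2.44 × 10^-3 × 100.0/25.0 = 9.77 × 10^-3 mol
mass of FeSO4·(NH4)2SO4·6H2O = 9.77 × 10^-3 × 392.14 = 3.83 g

3.83 g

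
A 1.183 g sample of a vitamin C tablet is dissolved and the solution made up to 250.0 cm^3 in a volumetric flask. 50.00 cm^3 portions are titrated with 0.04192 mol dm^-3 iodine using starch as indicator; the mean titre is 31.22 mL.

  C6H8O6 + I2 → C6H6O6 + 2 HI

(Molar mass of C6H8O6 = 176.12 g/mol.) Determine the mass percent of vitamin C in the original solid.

n(I2) per titration = 0.03122 × 0.04192 = 1.309 × 10^-3 mol
n(C6H8O6) in each aliquot = 1.309 × 10^-3 mol (1:1 ratio)
n(C6H8O6) in the whole flask = 1.309 × 10^-3 × 250.0/50.00 = 6.544 × 10^-3 mol
mass of C6H8O6 = 6.544 × 10^-3 × 176.12 = 1.152 g
% C6H8O6 = 1.152 / 1.183 × 100 = 97.42 %

97.42 %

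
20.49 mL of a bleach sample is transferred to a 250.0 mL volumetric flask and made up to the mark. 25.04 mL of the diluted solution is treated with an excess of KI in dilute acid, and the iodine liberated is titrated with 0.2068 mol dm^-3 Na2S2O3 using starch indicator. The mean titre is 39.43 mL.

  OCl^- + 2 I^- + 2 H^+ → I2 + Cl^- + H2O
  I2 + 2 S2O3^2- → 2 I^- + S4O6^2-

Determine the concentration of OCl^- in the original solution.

n(S2O3^2-) = 0.03943 × 0.2068 = 8.154 × 10^-3 mol
n(I2) = n(S2O3^2-)/2 = 4.077 × 10^-3 mol
n(OCl^-) in the aliquot = 4.077 × 10^-3 mol (1:1 ratio)
[OCl^-]_dilute = 4.077 × 10^-3 / 0.02504 = 0.1628 mol/L
[OCl^-]_original = 0.1628 × 250.0/20.49 = 1.987 mol/L

1.987 mol/L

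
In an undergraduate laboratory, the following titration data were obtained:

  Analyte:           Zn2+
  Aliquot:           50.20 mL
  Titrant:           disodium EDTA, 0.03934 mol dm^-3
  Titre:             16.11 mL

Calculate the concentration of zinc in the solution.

0.01262 mol/L

Zn^2+ + EDTA^4- → [Zn(EDTA)]^2-
n(EDTA) = 0.01611 L × 0.03934 mol/L = 6.338 × 10^-4 mol
n(Zn2+) = 6.338 × 10^-4 mol (1:1 mole ratio)
[Zn2+] = 6.338 × 10^-4 mol / 0.05020 L = 0.01262 mol/L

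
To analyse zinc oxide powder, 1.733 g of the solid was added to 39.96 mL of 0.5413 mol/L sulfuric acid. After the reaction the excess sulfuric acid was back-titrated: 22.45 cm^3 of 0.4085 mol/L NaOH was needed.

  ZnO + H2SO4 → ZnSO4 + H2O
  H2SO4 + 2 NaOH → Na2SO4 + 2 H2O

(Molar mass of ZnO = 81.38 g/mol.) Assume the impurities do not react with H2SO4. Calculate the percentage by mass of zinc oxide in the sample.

n(H2SO4) added = 0.03996 × 0.5413 = 0.02163 mol
n(NaOH) used in back-titration = 0.02245 × 0.4085 = 9.171 × 10^-3 mol
From the 1:2 ratio, n(H2SO4) left over = 1/2 × 9.171 × 10^-3 = 4.585 × 10^-3 mol
n(H2SO4) consumed by analyte = 0.02163 − 4.585 × 10^-3 = 0.01704 mol
n(ZnO) = 0.01704 mol (1:1 ratio)
mass of ZnO = 0.01704 × 81.38 = 1.387 g
% ZnO = 1.387 / 1.733 × 100 = 80.04 %

80.04 %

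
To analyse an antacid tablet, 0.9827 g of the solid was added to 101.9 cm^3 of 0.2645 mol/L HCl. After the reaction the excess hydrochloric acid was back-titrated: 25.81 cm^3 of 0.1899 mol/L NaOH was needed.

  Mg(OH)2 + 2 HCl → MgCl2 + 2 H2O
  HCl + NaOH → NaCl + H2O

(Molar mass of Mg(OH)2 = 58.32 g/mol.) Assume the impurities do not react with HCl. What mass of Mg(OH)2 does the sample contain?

n(HCl) added = 0.1019 × 0.2645 = 0.02695 mol
n(NaOH) used in back-titration = 0.02581 × 0.1899 = 4.901 × 10^-3 mol
n(HCl) left over = 4.901 × 10^-3 mol (1:1 ratio)
n(HCl) consumed by analyte = 0.02695 − 4.901 × 10^-3 = 0.02205 mol
From the 1:2 ratio, n(Mg(OH)2) = 1/2 × 0.02205 = 0.01103 mol
mass of Mg(OH)2 = 0.01103 × 58.32 = 0.6430 g

0.6430 g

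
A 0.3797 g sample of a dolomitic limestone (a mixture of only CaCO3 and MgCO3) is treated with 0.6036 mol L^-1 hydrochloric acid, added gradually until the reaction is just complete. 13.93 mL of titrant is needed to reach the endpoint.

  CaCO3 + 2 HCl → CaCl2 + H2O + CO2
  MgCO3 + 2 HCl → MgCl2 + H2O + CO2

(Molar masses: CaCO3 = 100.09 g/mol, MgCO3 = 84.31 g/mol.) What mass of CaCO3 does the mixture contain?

0.1602 g

n(HCl) = 0.01393 × 0.6036 = 8.408 × 10^-3 mol
Let x = n(CaCO3), y = n(MgCO3).
Titrant: 2x + 2y = 8.408 × 10^-3;  mass: 100.09x + 84.31y = 0.3797
Solving, x = 1.600 × 10^-3 mol, y = 2.604 × 10^-3 mol
mass of CaCO3 = 1.600 × 10^-3 × 100.09 = 0.1602 g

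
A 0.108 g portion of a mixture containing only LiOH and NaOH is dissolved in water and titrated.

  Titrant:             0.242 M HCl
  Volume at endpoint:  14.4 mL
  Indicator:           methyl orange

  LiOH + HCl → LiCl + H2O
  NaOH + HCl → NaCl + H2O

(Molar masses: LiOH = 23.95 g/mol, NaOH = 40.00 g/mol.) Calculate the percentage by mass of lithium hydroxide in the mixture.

43.4 %

n(HCl) = 0.0144 × 0.242 = 3.48 × 10^-3 mol
Let x = n(LiOH), y = n(NaOH).
Titrant: 1x + 1y = 3.48 × 10^-3;  mass: 23.95x + 40.00y = 0.108
Solving, x = 1.96 × 10^-3 mol, y = 1.53 × 10^-3 mol
mass of LiOH = 1.96 × 10^-3 × 23.95 = 0.0468 g
% LiOH = 0.0468 / 0.108 × 100 = 43.4 %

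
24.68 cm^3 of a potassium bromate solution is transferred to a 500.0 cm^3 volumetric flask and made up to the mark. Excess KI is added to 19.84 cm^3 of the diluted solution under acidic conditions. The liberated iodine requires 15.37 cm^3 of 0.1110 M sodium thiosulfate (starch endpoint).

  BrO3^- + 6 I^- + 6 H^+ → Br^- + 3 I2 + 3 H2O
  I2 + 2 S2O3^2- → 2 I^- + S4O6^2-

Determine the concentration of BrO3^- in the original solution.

0.2904 M

n(S2O3^2-) = 0.01537 × 0.1110 = 1.706 × 10^-3 mol
n(I2) = n(S2O3^2-)/2 = 8.530 × 10^-4 mol
From the 1:3 ratio, n(BrO3^-) in the aliquot = 1/3 × 8.530 × 10^-4 = 2.843 × 10^-4 mol
[BrO3^-]_dilute = 2.843 × 10^-4 / 0.01984 = 0.01433 mol/L
[BrO3^-]_original = 0.01433 × 500.0/24.68 = 0.2904 mol/L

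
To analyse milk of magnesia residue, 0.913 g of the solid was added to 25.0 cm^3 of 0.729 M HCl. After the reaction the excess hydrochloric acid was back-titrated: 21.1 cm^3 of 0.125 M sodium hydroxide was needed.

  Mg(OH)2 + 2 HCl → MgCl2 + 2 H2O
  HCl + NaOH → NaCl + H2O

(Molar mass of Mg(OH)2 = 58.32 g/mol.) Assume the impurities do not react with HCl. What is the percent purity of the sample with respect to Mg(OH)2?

n(HCl) added = 0.0250 × 0.729 = 0.0182 mol
n(NaOH) used in back-titration = 0.0211 × 0.125 = 2.64 × 10^-3 mol
n(HCl) left over = 2.64 × 10^-3 mol (1:1 ratio)
n(HCl) consumed by analyte = 0.0182 − 2.64 × 10^-3 = 0.0156 mol
From the 1:2 ratio, n(Mg(OH)2) = 1/2 × 0.0156 = 7.79 × 10^-3 mol
mass of Mg(OH)2 = 7.79 × 10^-3 × 58.32 = 0.455 g
% Mg(OH)2 = 0.455 / 0.913 × 100 = 49.8 %

49.8 %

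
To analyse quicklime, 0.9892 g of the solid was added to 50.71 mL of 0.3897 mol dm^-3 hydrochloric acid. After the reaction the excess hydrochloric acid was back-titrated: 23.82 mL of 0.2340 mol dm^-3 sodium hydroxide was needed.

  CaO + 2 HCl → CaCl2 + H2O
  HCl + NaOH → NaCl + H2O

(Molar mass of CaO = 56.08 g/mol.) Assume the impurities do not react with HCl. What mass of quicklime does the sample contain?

0.3978 g

n(HCl) added = 0.05071 × 0.3897 = 0.01976 mol
n(NaOH) used in back-titration = 0.02382 × 0.2340 = 5.574 × 10^-3 mol
n(HCl) left over = 5.574 × 10^-3 mol (1:1 ratio)
n(HCl) consumed by analyte = 0.01976 − 5.574 × 10^-3 = 0.01419 mol
From the 1:2 ratio, n(CaO) = 1/2 × 0.01419 = 7.094 × 10^-3 mol
mass of CaO = 7.094 × 10^-3 × 56.08 = 0.3978 g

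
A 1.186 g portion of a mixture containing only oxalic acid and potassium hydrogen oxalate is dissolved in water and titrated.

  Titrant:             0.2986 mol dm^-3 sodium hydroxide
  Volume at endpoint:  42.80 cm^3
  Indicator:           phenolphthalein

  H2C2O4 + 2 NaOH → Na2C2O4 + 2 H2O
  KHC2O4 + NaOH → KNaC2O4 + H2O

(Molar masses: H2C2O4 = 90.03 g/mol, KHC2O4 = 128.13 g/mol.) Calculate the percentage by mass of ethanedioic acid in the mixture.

n(NaOH) = 0.04280 × 0.2986 = 0.01278 mol
Let x = n(H2C2O4), y = n(KHC2O4).
Titrant: 2x + 1y = 0.01278;  mass: 90.03x + 128.13y = 1.186
Solving, x = 2.716 × 10^-3 mol, y = 7.348 × 10^-3 mol
mass of H2C2O4 = 2.716 × 10^-3 × 90.03 = 0.2445 g
% H2C2O4 = 0.2445 / 1.186 × 100 = 20.62 %

20.62 %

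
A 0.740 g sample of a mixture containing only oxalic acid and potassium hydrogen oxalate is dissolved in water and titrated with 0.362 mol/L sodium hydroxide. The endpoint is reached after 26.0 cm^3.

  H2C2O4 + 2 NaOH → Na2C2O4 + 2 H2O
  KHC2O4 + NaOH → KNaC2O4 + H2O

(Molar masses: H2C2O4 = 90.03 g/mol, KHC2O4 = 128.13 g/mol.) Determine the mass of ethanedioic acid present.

0.252 g

n(NaOH) = 0.0260 × 0.362 = 9.41 × 10^-3 mol
Let x = n(H2C2O4), y = n(KHC2O4).
Titrant: 2x + 1y = 9.41 × 10^-3;  mass: 90.03x + 128.13y = 0.740
Solving, x = 2.80 × 10^-3 mol, y = 3.81 × 10^-3 mol
mass of H2C2O4 = 2.80 × 10^-3 × 90.03 = 0.252 g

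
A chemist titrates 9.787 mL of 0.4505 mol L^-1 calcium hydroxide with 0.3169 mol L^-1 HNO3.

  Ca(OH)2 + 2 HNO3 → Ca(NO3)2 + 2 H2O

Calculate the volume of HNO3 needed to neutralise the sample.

27.83 mL

n(Ca(OH)2) = 0.009787 L × 0.4505 mol/L = 4.409 × 10^-3 mol
From the 2:1 stoichiometry, n(HNO3) = 2/1 × 4.409 × 10^-3 = 8.818 × 10^-3 mol
V(HNO3) = 8.818 × 10^-3 mol / 0.3169 mol/L = 0.02783 L = 27.83 mL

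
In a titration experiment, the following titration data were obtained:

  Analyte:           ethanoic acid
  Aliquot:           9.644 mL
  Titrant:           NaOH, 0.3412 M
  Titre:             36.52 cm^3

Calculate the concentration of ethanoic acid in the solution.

1.292 M

CH3COOH + NaOH → CH3COONa + H2O
n(NaOH) = 0.03652 L × 0.3412 mol/L = 0.01246 mol
n(CH3COOH) = 0.01246 mol (1:1 mole ratio)
[CH3COOH] = 0.01246 mol / 0.009644 L = 1.292 mol/L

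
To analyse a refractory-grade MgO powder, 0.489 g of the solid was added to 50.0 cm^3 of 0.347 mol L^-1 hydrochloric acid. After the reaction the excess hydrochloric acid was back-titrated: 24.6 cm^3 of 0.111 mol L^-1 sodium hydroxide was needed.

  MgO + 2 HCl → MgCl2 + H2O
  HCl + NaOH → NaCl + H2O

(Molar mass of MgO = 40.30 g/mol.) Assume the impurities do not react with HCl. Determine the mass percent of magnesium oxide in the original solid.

60.2 %

n(HCl) added = 0.0500 × 0.347 = 0.0173 mol
n(NaOH) used in back-titration = 0.0246 × 0.111 = 2.73 × 10^-3 mol
n(HCl) left over = 2.73 × 10^-3 mol (1:1 ratio)
n(HCl) consumed by analyte = 0.0173 − 2.73 × 10^-3 = 0.0146 mol
From the 1:2 ratio, n(MgO) = 1/2 × 0.0146 = 7.31 × 10^-3 mol
mass of MgO = 7.31 × 10^-3 × 40.30 = 0.295 g
% MgO = 0.295 / 0.489 × 100 = 60.2 %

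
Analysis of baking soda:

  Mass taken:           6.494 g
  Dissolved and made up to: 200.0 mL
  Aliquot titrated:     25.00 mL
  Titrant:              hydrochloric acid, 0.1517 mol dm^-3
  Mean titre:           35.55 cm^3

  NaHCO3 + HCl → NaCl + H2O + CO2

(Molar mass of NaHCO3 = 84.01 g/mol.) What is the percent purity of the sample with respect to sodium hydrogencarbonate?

n(HCl) per titration = 0.03555 × 0.1517 = 5.393 × 10^-3 mol
n(NaHCO3) in each aliquot = 5.393 × 10^-3 mol (1:1 ratio)
n(NaHCO3) in the whole flask = 5.393 × 10^-3 × 200.0/25.00 = 0.04314 mol
mass of NaHCO3 = 0.04314 × 84.01 = 3.624 g
% NaHCO3 = 3.624 / 6.494 × 100 = 55.81 %

55.81 %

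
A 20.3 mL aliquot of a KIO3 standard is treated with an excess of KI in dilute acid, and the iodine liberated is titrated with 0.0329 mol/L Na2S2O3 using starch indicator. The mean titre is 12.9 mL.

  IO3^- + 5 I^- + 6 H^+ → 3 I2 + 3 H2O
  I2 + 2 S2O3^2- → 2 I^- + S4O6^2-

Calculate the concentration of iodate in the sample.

0.00348 mol/L

n(S2O3^2-) = 0.0129 × 0.0329 = 4.24 × 10^-4 mol
n(I2) = n(S2O3^2-)/2 = 2.12 × 10^-4 mol
From the 1:3 ratio, n(IO3^-) in the aliquot = 1/3 × 2.12 × 10^-4 = 7.07 × 10^-5 mol
[IO3^-] = 7.07 × 10^-5 / 0.0203 = 0.00348 mol/L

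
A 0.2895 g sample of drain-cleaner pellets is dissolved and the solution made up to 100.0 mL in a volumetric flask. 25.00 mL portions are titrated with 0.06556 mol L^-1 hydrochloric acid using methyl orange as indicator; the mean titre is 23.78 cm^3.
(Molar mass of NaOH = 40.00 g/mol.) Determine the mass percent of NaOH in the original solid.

NaOH + HCl → NaCl + H2O
n(HCl) per titration = 0.02378 × 0.06556 = 1.559 × 10^-3 mol
n(NaOH) in each aliquot = 1.559 × 10^-3 mol (1:1 ratio)
n(NaOH) in the whole flask = 1.559 × 10^-3 × 100.0/25.00 = 6.236 × 10^-3 mol
mass of NaOH = 6.236 × 10^-3 × 40.00 = 0.2494 g
% NaOH = 0.2494 / 0.2895 × 100 = 86.16 %

86.16 %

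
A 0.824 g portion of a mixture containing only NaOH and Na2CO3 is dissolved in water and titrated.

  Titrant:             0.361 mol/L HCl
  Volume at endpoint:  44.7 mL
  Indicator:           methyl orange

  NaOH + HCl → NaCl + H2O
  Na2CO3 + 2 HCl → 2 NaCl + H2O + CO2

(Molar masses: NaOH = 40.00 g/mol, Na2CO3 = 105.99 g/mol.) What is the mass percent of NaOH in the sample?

n(HCl) = 0.0447 × 0.361 = 0.0161 mol
Let x = n(NaOH), y = n(Na2CO3).
Titrant: 1x + 2y = 0.0161;  mass: 40.00x + 105.99y = 0.824
Solving, x = 2.40 × 10^-3 mol, y = 6.87 × 10^-3 mol
mass of NaOH = 2.40 × 10^-3 × 40.00 = 0.0959 g
% NaOH = 0.0959 / 0.824 × 100 = 11.6 %

11.6 %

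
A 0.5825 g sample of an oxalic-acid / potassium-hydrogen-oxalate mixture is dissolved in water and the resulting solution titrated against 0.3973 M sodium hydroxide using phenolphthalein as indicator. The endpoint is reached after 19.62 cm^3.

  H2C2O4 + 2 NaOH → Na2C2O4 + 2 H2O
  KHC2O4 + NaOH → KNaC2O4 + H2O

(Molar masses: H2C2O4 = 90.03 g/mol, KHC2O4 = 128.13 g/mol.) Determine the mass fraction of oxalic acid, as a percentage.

n(NaOH) = 0.01962 × 0.3973 = 7.795 × 10^-3 mol
Let x = n(H2C2O4), y = n(KHC2O4).
Titrant: 2x + 1y = 7.795 × 10^-3;  mass: 90.03x + 128.13y = 0.5825
Solving, x = 2.504 × 10^-3 mol, y = 2.787 × 10^-3 mol
mass of H2C2O4 = 2.504 × 10^-3 × 90.03 = 0.2255 g
% H2C2O4 = 0.2255 / 0.5825 × 100 = 38.70 %

38.70 %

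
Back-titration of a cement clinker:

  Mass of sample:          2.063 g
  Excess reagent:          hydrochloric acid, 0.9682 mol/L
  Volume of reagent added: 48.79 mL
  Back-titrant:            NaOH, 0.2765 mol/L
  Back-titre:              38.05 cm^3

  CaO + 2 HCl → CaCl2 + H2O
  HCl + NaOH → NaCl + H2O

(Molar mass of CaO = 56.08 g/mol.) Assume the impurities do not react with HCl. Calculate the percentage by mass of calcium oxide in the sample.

49.91 %

n(HCl) added = 0.04879 × 0.9682 = 0.04724 mol
n(NaOH) used in back-titration = 0.03805 × 0.2765 = 0.01052 mol
n(HCl) left over = 0.01052 mol (1:1 ratio)
n(HCl) consumed by analyte = 0.04724 − 0.01052 = 0.03672 mol
From the 1:2 ratio, n(CaO) = 1/2 × 0.03672 = 0.01836 mol
mass of CaO = 0.01836 × 56.08 = 1.030 g
% CaO = 1.030 / 2.063 × 100 = 49.91 %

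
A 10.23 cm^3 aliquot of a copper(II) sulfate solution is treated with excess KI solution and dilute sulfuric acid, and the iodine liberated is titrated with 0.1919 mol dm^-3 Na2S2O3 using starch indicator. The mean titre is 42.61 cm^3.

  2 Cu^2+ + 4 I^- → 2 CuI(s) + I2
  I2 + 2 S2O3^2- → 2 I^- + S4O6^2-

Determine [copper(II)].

n(S2O3^2-) = 0.04261 × 0.1919 = 8.177 × 10^-3 mol
n(I2) = n(S2O3^2-)/2 = 4.088 × 10^-3 mol
From the 2:1 ratio, n(Cu2+) in the aliquot = 2/1 × 4.088 × 10^-3 = 8.177 × 10^-3 mol
[Cu2+] = 8.177 × 10^-3 / 0.01023 = 0.7993 mol/L

0.7993 mol/L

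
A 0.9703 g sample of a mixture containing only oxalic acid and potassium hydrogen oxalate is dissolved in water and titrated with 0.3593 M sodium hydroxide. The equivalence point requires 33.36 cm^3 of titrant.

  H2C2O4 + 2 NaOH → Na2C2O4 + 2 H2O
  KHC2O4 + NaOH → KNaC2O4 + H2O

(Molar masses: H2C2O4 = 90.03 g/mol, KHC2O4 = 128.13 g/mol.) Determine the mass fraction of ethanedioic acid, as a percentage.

n(NaOH) = 0.03336 × 0.3593 = 0.01199 mol
Let x = n(H2C2O4), y = n(KHC2O4).
Titrant: 2x + 1y = 0.01199;  mass: 90.03x + 128.13y = 0.9703
Solving, x = 3.402 × 10^-3 mol, y = 5.182 × 10^-3 mol
mass of H2C2O4 = 3.402 × 10^-3 × 90.03 = 0.3063 g
% H2C2O4 = 0.3063 / 0.9703 × 100 = 31.56 %

31.56 %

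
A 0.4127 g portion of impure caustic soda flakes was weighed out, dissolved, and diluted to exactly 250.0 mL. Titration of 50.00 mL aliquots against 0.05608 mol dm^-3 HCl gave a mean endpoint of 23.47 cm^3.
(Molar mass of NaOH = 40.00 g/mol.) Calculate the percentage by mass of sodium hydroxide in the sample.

NaOH + HCl → NaCl + H2O
n(HCl) per titration = 0.02347 × 0.05608 = 1.316 × 10^-3 mol
n(NaOH) in each aliquot = 1.316 × 10^-3 mol (1:1 ratio)
n(NaOH) in the whole flask = 1.316 × 10^-3 × 250.0/50.00 = 6.581 × 10^-3 mol
mass of NaOH = 6.581 × 10^-3 × 40.00 = 0.2632 g
% NaOH = 0.2632 / 0.4127 × 100 = 63.78 %

63.78 %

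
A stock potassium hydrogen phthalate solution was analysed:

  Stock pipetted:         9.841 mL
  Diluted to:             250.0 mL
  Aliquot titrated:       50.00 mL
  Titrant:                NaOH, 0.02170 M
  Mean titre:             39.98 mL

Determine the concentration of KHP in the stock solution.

KHC8H4O4 + NaOH → KNaC8H4O4 + H2O
n(NaOH) = 0.03998 × 0.02170 = 8.676 × 10^-4 mol
n(KHC8H4O4) in the aliquot = 8.676 × 10^-4 mol (1:1 ratio)
[KHC8H4O4]_dilute = 8.676 × 10^-4 / 0.05000 = 0.01735 mol/L
Dilution factor = 250.0 / 9.841 = 25.40
[KHC8H4O4]_stock = 0.01735 × 25.40 = 0.4408 mol/L

0.4408 M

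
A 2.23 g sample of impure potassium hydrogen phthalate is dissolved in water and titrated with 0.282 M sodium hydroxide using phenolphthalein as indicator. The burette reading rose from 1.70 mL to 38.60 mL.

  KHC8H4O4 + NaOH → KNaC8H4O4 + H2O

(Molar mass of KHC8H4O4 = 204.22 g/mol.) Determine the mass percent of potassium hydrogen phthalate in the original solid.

95.3 %

n(NaOH) = 0.0369 L × 0.282 mol/L = 0.0104 mol
n(KHC8H4O4) = 0.0104 mol (1:1 ratio)
mass of KHC8H4O4 = 0.0104 × 204.22 g/mol = 2.13 g
% KHC8H4O4 = 2.13 / 2.23 × 100 = 95.3 %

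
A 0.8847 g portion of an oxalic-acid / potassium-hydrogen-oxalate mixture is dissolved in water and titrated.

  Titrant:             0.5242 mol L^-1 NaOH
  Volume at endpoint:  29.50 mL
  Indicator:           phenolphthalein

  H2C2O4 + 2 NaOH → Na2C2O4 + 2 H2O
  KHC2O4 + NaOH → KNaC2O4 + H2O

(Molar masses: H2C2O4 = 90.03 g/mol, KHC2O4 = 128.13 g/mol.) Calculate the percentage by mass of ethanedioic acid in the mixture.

67.14 %

n(NaOH) = 0.02950 × 0.5242 = 0.01546 mol
Let x = n(H2C2O4), y = n(KHC2O4).
Titrant: 2x + 1y = 0.01546;  mass: 90.03x + 128.13y = 0.8847
Solving, x = 6.597 × 10^-3 mol, y = 2.269 × 10^-3 mol
mass of H2C2O4 = 6.597 × 10^-3 × 90.03 = 0.5940 g
% H2C2O4 = 0.5940 / 0.8847 × 100 = 67.14 %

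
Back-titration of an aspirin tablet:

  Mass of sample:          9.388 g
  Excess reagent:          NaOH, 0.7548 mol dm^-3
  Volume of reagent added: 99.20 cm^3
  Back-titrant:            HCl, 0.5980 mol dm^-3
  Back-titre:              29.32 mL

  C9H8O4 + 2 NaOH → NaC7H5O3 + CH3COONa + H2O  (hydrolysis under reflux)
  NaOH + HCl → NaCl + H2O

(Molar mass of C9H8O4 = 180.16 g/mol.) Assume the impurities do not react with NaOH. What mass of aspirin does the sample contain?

n(NaOH) added = 0.09920 × 0.7548 = 0.07488 mol
n(HCl) used in back-titration = 0.02932 × 0.5980 = 0.01753 mol
n(NaOH) left over = 0.01753 mol (1:1 ratio)
n(NaOH) consumed by analyte = 0.07488 − 0.01753 = 0.05734 mol
From the 1:2 ratio, n(C9H8O4) = 1/2 × 0.05734 = 0.02867 mol
mass of C9H8O4 = 0.02867 × 180.16 = 5.165 g

5.165 g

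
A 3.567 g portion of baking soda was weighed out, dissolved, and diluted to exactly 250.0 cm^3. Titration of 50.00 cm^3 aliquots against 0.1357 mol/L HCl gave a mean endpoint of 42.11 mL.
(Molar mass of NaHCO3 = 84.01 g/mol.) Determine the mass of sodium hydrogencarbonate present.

NaHCO3 + HCl → NaCl + H2O + CO2
n(HCl) per titration = 0.04211 × 0.1357 = 5.714 × 10^-3 mol
n(NaHCO3) in each aliquot = 5.714 × 10^-3 mol (1:1 ratio)
n(NaHCO3) in the whole flask = 5.714 × 10^-3 × 250.0/50.00 = 0.02857 mol
mass of NaHCO3 = 0.02857 × 84.01 = 2.400 g

2.400 g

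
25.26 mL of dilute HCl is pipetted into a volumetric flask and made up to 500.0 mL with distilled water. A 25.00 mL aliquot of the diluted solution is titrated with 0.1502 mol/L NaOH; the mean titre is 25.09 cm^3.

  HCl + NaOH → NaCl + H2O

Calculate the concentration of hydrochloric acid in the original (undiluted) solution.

n(NaOH) = 0.02509 × 0.1502 = 3.769 × 10^-3 mol
n(HCl) in the aliquot = 3.769 × 10^-3 mol (1:1 ratio)
[HCl]_dilute = 3.769 × 10^-3 / 0.02500 = 0.1507 mol/L
Dilution factor = 500.0 / 25.26 = 19.79
[HCl]_stock = 0.1507 × 19.79 = 2.984 mol/L

2.984 mol/L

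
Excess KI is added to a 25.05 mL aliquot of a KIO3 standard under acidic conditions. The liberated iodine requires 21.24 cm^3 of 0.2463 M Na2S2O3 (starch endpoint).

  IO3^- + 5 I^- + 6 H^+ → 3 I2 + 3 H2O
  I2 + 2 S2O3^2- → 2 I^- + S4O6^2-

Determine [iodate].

n(S2O3^2-) = 0.02124 × 0.2463 = 5.231 × 10^-3 mol
n(I2) = n(S2O3^2-)/2 = 2.616 × 10^-3 mol
From the 1:3 ratio, n(IO3^-) in the aliquot = 1/3 × 2.616 × 10^-3 = 8.719 × 10^-4 mol
[IO3^-] = 8.719 × 10^-4 / 0.02505 = 0.03481 mol/L

0.03481 M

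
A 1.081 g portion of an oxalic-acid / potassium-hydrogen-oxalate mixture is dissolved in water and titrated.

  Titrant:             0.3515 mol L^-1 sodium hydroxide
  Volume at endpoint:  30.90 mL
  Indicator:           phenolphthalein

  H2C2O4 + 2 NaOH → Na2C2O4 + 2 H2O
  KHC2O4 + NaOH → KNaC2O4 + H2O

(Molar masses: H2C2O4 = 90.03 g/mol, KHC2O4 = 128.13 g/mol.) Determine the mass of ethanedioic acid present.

0.1683 g

n(NaOH) = 0.03090 × 0.3515 = 0.01086 mol
Let x = n(H2C2O4), y = n(KHC2O4).
Titrant: 2x + 1y = 0.01086;  mass: 90.03x + 128.13y = 1.081
Solving, x = 1.869 × 10^-3 mol, y = 7.124 × 10^-3 mol
mass of H2C2O4 = 1.869 × 10^-3 × 90.03 = 0.1683 g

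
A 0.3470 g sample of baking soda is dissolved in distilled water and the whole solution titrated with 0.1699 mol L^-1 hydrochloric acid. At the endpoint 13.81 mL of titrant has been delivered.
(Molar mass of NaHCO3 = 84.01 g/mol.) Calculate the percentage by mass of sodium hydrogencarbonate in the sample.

56.81 %

NaHCO3 + HCl → NaCl + H2O + CO2
n(HCl) = 0.01381 L × 0.1699 mol/L = 2.346 × 10^-3 mol
n(NaHCO3) = 2.346 × 10^-3 mol (1:1 ratio)
mass of NaHCO3 = 2.346 × 10^-3 × 84.01 g/mol = 0.1971 g
% NaHCO3 = 0.1971 / 0.3470 × 100 = 56.81 %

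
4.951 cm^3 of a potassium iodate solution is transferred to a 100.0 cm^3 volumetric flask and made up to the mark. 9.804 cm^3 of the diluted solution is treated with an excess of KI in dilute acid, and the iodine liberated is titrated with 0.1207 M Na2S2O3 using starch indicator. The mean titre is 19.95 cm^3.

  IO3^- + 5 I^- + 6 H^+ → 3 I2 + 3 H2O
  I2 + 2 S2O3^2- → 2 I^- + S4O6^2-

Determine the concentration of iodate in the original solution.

n(S2O3^2-) = 0.01995 × 0.1207 = 2.408 × 10^-3 mol
n(I2) = n(S2O3^2-)/2 = 1.204 × 10^-3 mol
From the 1:3 ratio, n(IO3^-) in the aliquot = 1/3 × 1.204 × 10^-3 = 4.013 × 10^-4 mol
[IO3^-]_dilute = 4.013 × 10^-4 / 0.009804 = 0.04094 mol/L
[IO3^-]_original = 0.04094 × 100.0/4.951 = 0.8268 mol/L

0.8268 M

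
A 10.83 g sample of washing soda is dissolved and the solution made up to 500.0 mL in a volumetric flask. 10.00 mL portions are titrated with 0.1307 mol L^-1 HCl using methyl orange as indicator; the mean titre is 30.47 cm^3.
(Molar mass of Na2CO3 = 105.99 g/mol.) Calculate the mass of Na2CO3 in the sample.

Na2CO3 + 2 HCl → 2 NaCl + H2O + CO2
n(HCl) per titration = 0.03047 × 0.1307 = 3.982 × 10^-3 mol
From the 1:2 ratio, n(Na2CO3) in each aliquot = 1/2 × 3.982 × 10^-3 = 1.991 × 10^-3 mol
n(Na2CO3) in the whole flask = 1.991 × 10^-3 × 500.0/10.00 = 0.09956 mol
mass of Na2CO3 = 0.09956 × 105.99 = 10.55 g

10.55 g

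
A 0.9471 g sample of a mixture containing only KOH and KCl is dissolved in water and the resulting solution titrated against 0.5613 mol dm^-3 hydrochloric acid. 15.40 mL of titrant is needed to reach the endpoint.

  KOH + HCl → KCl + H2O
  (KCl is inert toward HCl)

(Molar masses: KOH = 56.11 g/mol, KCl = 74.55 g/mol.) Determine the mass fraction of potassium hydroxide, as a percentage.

n(HCl) = 0.01540 × 0.5613 = 8.644 × 10^-3 mol
Let x = n(KOH), y = n(KCl).
Titrant: 1x = 8.644 × 10^-3;  mass: 56.11x + 74.55y = 0.9471
Solving, x = 8.644 × 10^-3 mol, y = 6.198 × 10^-3 mol
mass of KOH = 8.644 × 10^-3 × 56.11 = 0.4850 g
% KOH = 0.4850 / 0.9471 × 100 = 51.21 %

51.21 %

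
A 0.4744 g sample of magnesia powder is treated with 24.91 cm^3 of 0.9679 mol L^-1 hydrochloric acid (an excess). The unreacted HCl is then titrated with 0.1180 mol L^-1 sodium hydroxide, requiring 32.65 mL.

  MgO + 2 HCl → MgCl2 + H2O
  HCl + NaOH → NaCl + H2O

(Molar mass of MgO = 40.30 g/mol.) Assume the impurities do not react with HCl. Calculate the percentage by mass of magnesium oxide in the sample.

n(HCl) added = 0.02491 × 0.9679 = 0.02411 mol
n(NaOH) used in back-titration = 0.03265 × 0.1180 = 3.853 × 10^-3 mol
n(HCl) left over = 3.853 × 10^-3 mol (1:1 ratio)
n(HCl) consumed by analyte = 0.02411 − 3.853 × 10^-3 = 0.02026 mol
From the 1:2 ratio, n(MgO) = 1/2 × 0.02026 = 0.01013 mol
mass of MgO = 0.01013 × 40.30 = 0.4082 g
% MgO = 0.4082 / 0.4744 × 100 = 86.04 %

86.04 %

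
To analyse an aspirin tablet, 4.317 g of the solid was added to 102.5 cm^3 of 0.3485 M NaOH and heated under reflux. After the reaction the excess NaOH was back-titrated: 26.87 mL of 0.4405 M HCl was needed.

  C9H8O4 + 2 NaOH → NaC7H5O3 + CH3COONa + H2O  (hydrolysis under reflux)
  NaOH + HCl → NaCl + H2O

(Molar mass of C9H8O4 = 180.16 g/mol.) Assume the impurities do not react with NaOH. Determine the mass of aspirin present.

n(NaOH) added = 0.1025 × 0.3485 = 0.03572 mol
n(HCl) used in back-titration = 0.02687 × 0.4405 = 0.01184 mol
n(NaOH) left over = 0.01184 mol (1:1 ratio)
n(NaOH) consumed by analyte = 0.03572 − 0.01184 = 0.02389 mol
From the 1:2 ratio, n(C9H8O4) = 1/2 × 0.02389 = 0.01194 mol
mass of C9H8O4 = 0.01194 × 180.16 = 2.152 g

2.152 g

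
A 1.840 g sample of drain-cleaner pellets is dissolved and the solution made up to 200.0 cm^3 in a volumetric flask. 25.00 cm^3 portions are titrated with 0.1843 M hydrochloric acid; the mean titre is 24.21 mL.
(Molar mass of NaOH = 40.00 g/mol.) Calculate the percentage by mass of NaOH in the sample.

77.60 %

NaOH + HCl → NaCl + H2O
n(HCl) per titration = 0.02421 × 0.1843 = 4.462 × 10^-3 mol
n(NaOH) in each aliquot = 4.462 × 10^-3 mol (1:1 ratio)
n(NaOH) in the whole flask = 4.462 × 10^-3 × 200.0/25.00 = 0.03570 mol
mass of NaOH = 0.03570 × 40.00 = 1.428 g
% NaOH = 1.428 / 1.840 × 100 = 77.60 %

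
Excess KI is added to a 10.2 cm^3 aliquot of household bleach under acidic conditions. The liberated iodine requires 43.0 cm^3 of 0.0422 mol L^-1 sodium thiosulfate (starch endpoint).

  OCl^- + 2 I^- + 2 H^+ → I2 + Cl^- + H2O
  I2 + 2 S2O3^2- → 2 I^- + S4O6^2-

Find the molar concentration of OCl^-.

0.0890 mol/L

n(S2O3^2-) = 0.0430 × 0.0422 = 1.81 × 10^-3 mol
n(I2) = n(S2O3^2-)/2 = 9.07 × 10^-4 mol
n(OCl^-) in the aliquot = 9.07 × 10^-4 mol (1:1 ratio)
[OCl^-] = 9.07 × 10^-4 / 0.0102 = 0.0890 mol/L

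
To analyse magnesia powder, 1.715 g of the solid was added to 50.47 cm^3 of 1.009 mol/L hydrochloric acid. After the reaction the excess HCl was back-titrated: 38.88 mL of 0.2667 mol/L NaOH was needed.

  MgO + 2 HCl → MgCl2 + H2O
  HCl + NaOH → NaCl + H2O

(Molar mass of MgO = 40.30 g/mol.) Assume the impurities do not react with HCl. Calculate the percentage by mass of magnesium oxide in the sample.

n(HCl) added = 0.05047 × 1.009 = 0.05092 mol
n(NaOH) used in back-titration = 0.03888 × 0.2667 = 0.01037 mol
n(HCl) left over = 0.01037 mol (1:1 ratio)
n(HCl) consumed by analyte = 0.05092 − 0.01037 = 0.04055 mol
From the 1:2 ratio, n(MgO) = 1/2 × 0.04055 = 0.02028 mol
mass of MgO = 0.02028 × 40.30 = 0.8172 g
% MgO = 0.8172 / 1.715 × 100 = 47.65 %

47.65 %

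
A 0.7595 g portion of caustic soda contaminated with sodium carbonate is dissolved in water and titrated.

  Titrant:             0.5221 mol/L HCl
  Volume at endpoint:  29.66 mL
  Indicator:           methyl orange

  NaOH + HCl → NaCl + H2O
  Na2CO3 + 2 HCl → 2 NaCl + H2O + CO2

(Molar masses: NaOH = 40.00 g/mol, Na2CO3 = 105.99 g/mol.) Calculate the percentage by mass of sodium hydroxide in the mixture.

n(HCl) = 0.02966 × 0.5221 = 0.01549 mol
Let x = n(NaOH), y = n(Na2CO3).
Titrant: 1x + 2y = 0.01549;  mass: 40.00x + 105.99y = 0.7595
Solving, x = 4.706 × 10^-3 mol, y = 5.390 × 10^-3 mol
mass of NaOH = 4.706 × 10^-3 × 40.00 = 0.1882 g
% NaOH = 0.1882 / 0.7595 × 100 = 24.78 %

24.78 %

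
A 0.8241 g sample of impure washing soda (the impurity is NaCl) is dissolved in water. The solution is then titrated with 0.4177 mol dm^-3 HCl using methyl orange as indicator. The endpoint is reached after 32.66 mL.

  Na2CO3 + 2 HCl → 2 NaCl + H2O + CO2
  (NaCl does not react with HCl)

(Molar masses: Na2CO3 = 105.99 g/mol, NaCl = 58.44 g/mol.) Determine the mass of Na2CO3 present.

n(HCl) = 0.03266 × 0.4177 = 0.01364 mol
Let x = n(Na2CO3), y = n(NaCl).
Titrant: 2x = 0.01364;  mass: 105.99x + 58.44y = 0.8241
Solving, x = 6.821 × 10^-3 mol, y = 1.731 × 10^-3 mol
mass of Na2CO3 = 6.821 × 10^-3 × 105.99 = 0.7230 g

0.7230 g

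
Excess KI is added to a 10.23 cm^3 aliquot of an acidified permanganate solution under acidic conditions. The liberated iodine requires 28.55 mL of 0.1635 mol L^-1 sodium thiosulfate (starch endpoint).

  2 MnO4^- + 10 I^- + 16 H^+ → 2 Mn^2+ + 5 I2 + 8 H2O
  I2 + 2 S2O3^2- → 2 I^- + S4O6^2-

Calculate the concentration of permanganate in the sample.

n(S2O3^2-) = 0.02855 × 0.1635 = 4.668 × 10^-3 mol
n(I2) = n(S2O3^2-)/2 = 2.334 × 10^-3 mol
From the 2:5 ratio, n(MnO4^-) in the aliquot = 2/5 × 2.334 × 10^-3 = 9.336 × 10^-4 mol
[MnO4^-] = 9.336 × 10^-4 / 0.01023 = 0.09126 mol/L

0.09126 mol/L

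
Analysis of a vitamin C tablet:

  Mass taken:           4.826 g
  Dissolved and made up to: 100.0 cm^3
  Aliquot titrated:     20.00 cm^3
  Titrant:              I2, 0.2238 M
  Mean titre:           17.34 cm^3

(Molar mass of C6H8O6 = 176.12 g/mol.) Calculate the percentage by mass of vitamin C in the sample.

70.81 %

C6H8O6 + I2 → C6H6O6 + 2 HI
n(I2) per titration = 0.01734 × 0.2238 = 3.881 × 10^-3 mol
n(C6H8O6) in each aliquot = 3.881 × 10^-3 mol (1:1 ratio)
n(C6H8O6) in the whole flask = 3.881 × 10^-3 × 100.0/20.00 = 0.01940 mol
mass of C6H8O6 = 0.01940 × 176.12 = 3.417 g
% C6H8O6 = 3.417 / 4.826 × 100 = 70.81 %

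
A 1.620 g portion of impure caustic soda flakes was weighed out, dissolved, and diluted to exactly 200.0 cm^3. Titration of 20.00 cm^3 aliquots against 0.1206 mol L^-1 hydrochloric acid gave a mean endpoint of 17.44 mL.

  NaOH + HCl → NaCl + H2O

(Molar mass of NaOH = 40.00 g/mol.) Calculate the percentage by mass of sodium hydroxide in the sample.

51.93 %

n(HCl) per titration = 0.01744 × 0.1206 = 2.103 × 10^-3 mol
n(NaOH) in each aliquot = 2.103 × 10^-3 mol (1:1 ratio)
n(NaOH) in the whole flask = 2.103 × 10^-3 × 200.0/20.00 = 0.02103 mol
mass of NaOH = 0.02103 × 40.00 = 0.8413 g
% NaOH = 0.8413 / 1.620 × 100 = 51.93 %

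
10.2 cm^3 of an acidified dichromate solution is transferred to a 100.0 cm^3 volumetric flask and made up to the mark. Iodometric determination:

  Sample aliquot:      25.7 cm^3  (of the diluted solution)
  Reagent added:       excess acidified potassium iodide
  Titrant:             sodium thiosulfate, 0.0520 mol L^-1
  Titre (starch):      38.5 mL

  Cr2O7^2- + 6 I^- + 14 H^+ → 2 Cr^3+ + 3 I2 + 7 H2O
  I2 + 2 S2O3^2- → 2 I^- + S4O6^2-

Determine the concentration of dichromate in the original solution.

0.127 mol/L

n(S2O3^2-) = 0.0385 × 0.0520 = 2.00 × 10^-3 mol
n(I2) = n(S2O3^2-)/2 = 1.00 × 10^-3 mol
From the 1:3 ratio, n(Cr2O7^2-) in the aliquot = 1/3 × 1.00 × 10^-3 = 3.34 × 10^-4 mol
[Cr2O7^2-]_dilute = 3.34 × 10^-4 / 0.0257 = 0.0130 mol/L
[Cr2O7^2-]_original = 0.0130 × 100.0/10.2 = 0.127 mol/L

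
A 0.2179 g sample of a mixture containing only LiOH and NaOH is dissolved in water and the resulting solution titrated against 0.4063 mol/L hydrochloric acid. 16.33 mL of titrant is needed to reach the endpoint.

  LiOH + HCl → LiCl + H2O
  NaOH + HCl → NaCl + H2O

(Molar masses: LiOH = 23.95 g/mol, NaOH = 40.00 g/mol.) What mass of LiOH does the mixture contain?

n(HCl) = 0.01633 × 0.4063 = 6.635 × 10^-3 mol
Let x = n(LiOH), y = n(NaOH).
Titrant: 1x + 1y = 6.635 × 10^-3;  mass: 23.95x + 40.00y = 0.2179
Solving, x = 2.959 × 10^-3 mol, y = 3.676 × 10^-3 mol
mass of LiOH = 2.959 × 10^-3 × 23.95 = 0.07087 g

0.07087 g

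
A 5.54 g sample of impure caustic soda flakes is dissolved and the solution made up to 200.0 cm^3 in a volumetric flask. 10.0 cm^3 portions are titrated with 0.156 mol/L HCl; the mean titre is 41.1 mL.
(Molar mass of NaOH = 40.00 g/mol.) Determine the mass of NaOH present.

NaOH + HCl → NaCl + H2O
n(HCl) per titration = 0.0411 × 0.156 = 6.41 × 10^-3 mol
n(NaOH) in each aliquot = 6.41 × 10^-3 mol (1:1 ratio)
n(NaOH) in the whole flask = 6.41 × 10^-3 × 200.0/10.0 = 0.128 mol
mass of NaOH = 0.128 × 40.00 = 5.13 g

5.13 g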